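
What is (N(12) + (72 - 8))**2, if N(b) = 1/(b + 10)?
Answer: 1985281/484 ≈ 4101.8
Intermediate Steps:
N(b) = 1/(10 + b)
(N(12) + (72 - 8))**2 = (1/(10 + 12) + (72 - 8))**2 = (1/22 + 64)**2 = (1409/22)**2 = 1985281/484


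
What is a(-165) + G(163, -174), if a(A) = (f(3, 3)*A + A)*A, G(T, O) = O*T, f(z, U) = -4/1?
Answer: -110037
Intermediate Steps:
f(z, U) = -4 (f(z, U) = -4*1 = -4)
a(A) = -3*A² (a(A) = (-4*A + A)*A = (-3*A)*A = -3*A²)
a(-165) + G(163, -174) = -3*(-165)² - 174*163 = -3*27225 - 28362 = -81675 - 28362 = -110037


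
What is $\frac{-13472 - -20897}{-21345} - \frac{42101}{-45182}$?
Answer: $\frac{37544633}{64293986} \approx 0.58395$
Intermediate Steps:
$\frac{-13472 - -20897}{-21345} - \frac{42101}{-45182} = \left(-13472 + 20897\right) \left(- \frac{1}{21345}\right) - - \frac{42101}{45182} = 7425 \left(- \frac{1}{21345}\right) + \frac{42101}{45182} = - \frac{495}{1423} + \frac{42101}{45182} = \frac{37544633}{64293986}$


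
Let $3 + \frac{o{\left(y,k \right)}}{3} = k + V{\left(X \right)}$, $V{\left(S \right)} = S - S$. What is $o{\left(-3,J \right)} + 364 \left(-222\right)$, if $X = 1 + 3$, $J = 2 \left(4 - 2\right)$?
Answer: $-80805$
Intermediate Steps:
$J = 4$ ($J = 2 \cdot 2 = 4$)
$X = 4$
$V{\left(S \right)} = 0$
$o{\left(y,k \right)} = -9 + 3 k$ ($o{\left(y,k \right)} = -9 + 3 \left(k + 0\right) = -9 + 3 k$)
$o{\left(-3,J \right)} + 364 \left(-222\right) = \left(-9 + 3 \cdot 4\right) + 364 \left(-222\right) = \left(-9 + 12\right) - 80808 = 3 - 80808 = -80805$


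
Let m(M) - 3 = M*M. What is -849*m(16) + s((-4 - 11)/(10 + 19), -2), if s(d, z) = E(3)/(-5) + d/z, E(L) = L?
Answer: -63768489/290 ≈ -2.1989e+5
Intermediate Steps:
m(M) = 3 + M**2 (m(M) = 3 + M*M = 3 + M**2)
s(d, z) = -3/5 + d/z (s(d, z) = 3/(-5) + d/z = 3*(-1/5) + d/z = -3/5 + d/z)
-849*m(16) + s((-4 - 11)/(10 + 19), -2) = -849*(3 + 16**2) + (-3/5 + ((-4 - 11)/(10 + 19))/(-2)) = -849*(3 + 256) + (-3/5 - 15/29*(-1/2)) = -849*259 + (-3/5 - 15*1/29*(-1/2)) = -219891 + (-3/5 - 15/29*(-1/2)) = -219891 + (-3/5 + 15/58) = -219891 - 99/290 = -63768489/290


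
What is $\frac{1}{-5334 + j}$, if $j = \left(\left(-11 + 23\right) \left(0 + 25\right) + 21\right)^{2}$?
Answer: $\frac{1}{97707} \approx 1.0235 \cdot 10^{-5}$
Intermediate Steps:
$j = 103041$ ($j = \left(12 \cdot 25 + 21\right)^{2} = \left(300 + 21\right)^{2} = 321^{2} = 103041$)
$\frac{1}{-5334 + j} = \frac{1}{-5334 + 103041} = \frac{1}{97707}$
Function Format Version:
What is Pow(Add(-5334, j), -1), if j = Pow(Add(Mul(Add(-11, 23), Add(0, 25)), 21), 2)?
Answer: Rational(1, 97707) ≈ 1.0235e-5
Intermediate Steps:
j = 103041 (j = Pow(Add(Mul(12, 25), 21), 2) = Pow(Add(300, 21), 2) = Pow(321, 2) = 103041)
Pow(Add(-5334, j), -1) = Pow(Add(-5334, 103041), -1) = Pow(97707, -1) = Rational(1, 97707)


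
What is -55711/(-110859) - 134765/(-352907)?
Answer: 34600715012/39122917113 ≈ 0.88441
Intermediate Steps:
-55711/(-110859) - 134765/(-352907) = -55711*(-1/110859) - 134765*(-1/352907) = 55711/110859 + 134765/352907 = 34600715012/39122917113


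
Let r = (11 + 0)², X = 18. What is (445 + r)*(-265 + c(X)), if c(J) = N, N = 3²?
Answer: -144896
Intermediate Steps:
N = 9
c(J) = 9
r = 121 (r = 11² = 121)
(445 + r)*(-265 + c(X)) = (445 + 121)*(-265 + 9) = 566*(-256) = -144896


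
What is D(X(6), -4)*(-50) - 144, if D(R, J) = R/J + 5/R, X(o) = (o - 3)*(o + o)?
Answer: 5383/18 ≈ 299.06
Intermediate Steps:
X(o) = 2*o*(-3 + o) (X(o) = (-3 + o)*(2*o) = 2*o*(-3 + o))
D(R, J) = 5/R + R/J
D(X(6), -4)*(-50) - 144 = (5/((2*6*(-3 + 6))) + (2*6*(-3 + 6))/(-4))*(-50) - 144 = (5/((2*6*3)) + (2*6*3)*(-1/4))*(-50) - 144 = (5/36 + 36*(-1/4))*(-50) - 144 = (5*(1/36) - 9)*(-50) - 144 = (5/36 - 9)*(-50) - 144 = -319/36*(-50) - 144 = 7975/18 - 144 = 5383/18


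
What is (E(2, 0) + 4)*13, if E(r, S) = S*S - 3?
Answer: 13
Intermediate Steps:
E(r, S) = -3 + S² (E(r, S) = S² - 3 = -3 + S²)
(E(2, 0) + 4)*13 = ((-3 + 0²) + 4)*13 = ((-3 + 0) + 4)*13 = (-3 + 4)*13 = 1*13 = 13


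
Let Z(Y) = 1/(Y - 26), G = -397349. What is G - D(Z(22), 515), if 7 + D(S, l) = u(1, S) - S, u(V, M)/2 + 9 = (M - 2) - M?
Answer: -1589281/4 ≈ -3.9732e+5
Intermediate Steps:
u(V, M) = -22 (u(V, M) = -18 + 2*((M - 2) - M) = -18 + 2*((-2 + M) - M) = -18 + 2*(-2) = -18 - 4 = -22)
Z(Y) = 1/(-26 + Y)
D(S, l) = -29 - S (D(S, l) = -7 + (-22 - S) = -29 - S)
G - D(Z(22), 515) = -397349 - (-29 - 1/(-26 + 22)) = -397349 - (-29 - 1/(-4)) = -397349 - (-29 - 1*(-¼)) = -397349 - (-29 + ¼) = -397349 - 1*(-115/4) = -397349 + 115/4 = -1589281/4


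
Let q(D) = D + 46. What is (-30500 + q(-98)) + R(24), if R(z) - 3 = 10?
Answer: -30539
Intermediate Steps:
R(z) = 13 (R(z) = 3 + 10 = 13)
q(D) = 46 + D
(-30500 + q(-98)) + R(24) = (-30500 + (46 - 98)) + 13 = (-30500 - 52) + 13 = -30552 + 13 = -30539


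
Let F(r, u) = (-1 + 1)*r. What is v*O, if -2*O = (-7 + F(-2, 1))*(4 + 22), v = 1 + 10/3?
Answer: 1183/3 ≈ 394.33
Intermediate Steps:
F(r, u) = 0 (F(r, u) = 0*r = 0)
v = 13/3 (v = 1 + 10*(⅓) = 1 + 10/3 = 13/3 ≈ 4.3333)
O = 91 (O = -(-7 + 0)*(4 + 22)/2 = -(-7)*26/2 = -½*(-182) = 91)
v*O = (13/3)*91 = 1183/3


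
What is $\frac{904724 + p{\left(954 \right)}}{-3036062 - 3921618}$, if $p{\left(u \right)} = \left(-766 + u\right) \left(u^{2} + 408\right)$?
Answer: $- \frac{43020809}{1739420} \approx -24.733$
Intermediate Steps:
$p{\left(u \right)} = \left(-766 + u\right) \left(408 + u^{2}\right)$
$\frac{904724 + p{\left(954 \right)}}{-3036062 - 3921618} = \frac{904724 + \left(-312528 + 954^{3} - 766 \cdot 954^{2} + 408 \cdot 954\right)}{-3036062 - 3921618} = \frac{904724 + \left(-312528 + 868250664 - 697148856 + 389232\right)}{-6957680} = \left(904724 + \left(-312528 + 868250664 - 697148856 + 389232\right)\right) \left(- \frac{1}{6957680}\right) = \left(904724 + 171178512\right) \left(- \frac{1}{6957680}\right) = 172083236 \left(- \frac{1}{6957680}\right) = - \frac{43020809}{1739420}$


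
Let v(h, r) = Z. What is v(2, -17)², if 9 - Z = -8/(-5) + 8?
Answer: 9/25 ≈ 0.36000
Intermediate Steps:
Z = -⅗ (Z = 9 - (-8/(-5) + 8) = 9 - (-8*(-⅕) + 8) = 9 - (8/5 + 8) = 9 - 1*48/5 = 9 - 48/5 = -⅗ ≈ -0.60000)
v(h, r) = -⅗
v(2, -17)² = (-⅗)² = 9/25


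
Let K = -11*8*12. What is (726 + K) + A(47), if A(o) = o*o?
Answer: 1879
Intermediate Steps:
A(o) = o²
K = -1056 (K = -88*12 = -1056)
(726 + K) + A(47) = (726 - 1056) + 47² = -330 + 2209 = 1879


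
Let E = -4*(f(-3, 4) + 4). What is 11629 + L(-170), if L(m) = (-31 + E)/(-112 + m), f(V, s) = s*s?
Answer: 1093163/94 ≈ 11629.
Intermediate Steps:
f(V, s) = s²
E = -80 (E = -4*(4² + 4) = -4*(16 + 4) = -4*20 = -80)
L(m) = -111/(-112 + m) (L(m) = (-31 - 80)/(-112 + m) = -111/(-112 + m))
11629 + L(-170) = 11629 - 111/(-112 - 170) = 11629 - 111/(-282) = 11629 - 111*(-1/282) = 11629 + 37/94 = 1093163/94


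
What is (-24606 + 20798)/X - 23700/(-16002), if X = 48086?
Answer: 89891882/64122681 ≈ 1.4019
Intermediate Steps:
(-24606 + 20798)/X - 23700/(-16002) = (-24606 + 20798)/48086 - 23700/(-16002) = -3808*1/48086 - 23700*(-1/16002) = -1904/24043 + 3950/2667 = 89891882/64122681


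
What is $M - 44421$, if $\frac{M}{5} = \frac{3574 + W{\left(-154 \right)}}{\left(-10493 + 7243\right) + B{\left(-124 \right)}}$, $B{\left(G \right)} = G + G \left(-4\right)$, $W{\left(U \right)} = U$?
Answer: $- \frac{63930369}{1439} \approx -44427.0$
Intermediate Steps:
$B{\left(G \right)} = - 3 G$ ($B{\left(G \right)} = G - 4 G = - 3 G$)
$M = - \frac{8550}{1439}$ ($M = 5 \frac{3574 - 154}{\left(-10493 + 7243\right) - -372} = 5 \frac{3420}{-3250 + 372} = 5 \frac{3420}{-2878} = 5 \cdot 3420 \left(- \frac{1}{2878}\right) = 5 \left(- \frac{1710}{1439}\right) = - \frac{8550}{1439} \approx -5.9416$)
$M - 44421 = - \frac{8550}{1439} - 44421 = - \frac{63930369}{1439}$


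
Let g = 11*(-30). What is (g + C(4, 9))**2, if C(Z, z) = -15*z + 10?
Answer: 207025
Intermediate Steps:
g = -330
C(Z, z) = 10 - 15*z
(g + C(4, 9))**2 = (-330 + (10 - 15*9))**2 = (-330 + (10 - 135))**2 = (-330 - 125)**2 = (-455)**2 = 207025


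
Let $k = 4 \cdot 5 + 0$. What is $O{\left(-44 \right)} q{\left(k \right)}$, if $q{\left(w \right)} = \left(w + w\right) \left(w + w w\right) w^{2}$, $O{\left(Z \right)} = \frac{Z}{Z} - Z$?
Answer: $302400000$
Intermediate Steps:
$k = 20$ ($k = 20 + 0 = 20$)
$O{\left(Z \right)} = 1 - Z$
$q{\left(w \right)} = 2 w^{3} \left(w + w^{2}\right)$ ($q{\left(w \right)} = 2 w \left(w + w^{2}\right) w^{2} = 2 w^{3} \left(w + w^{2}\right)$)
$O{\left(-44 \right)} q{\left(k \right)} = \left(1 - -44\right) 2 \cdot 20^{4} \left(1 + 20\right) = \left(1 + 44\right) 2 \cdot 160000 \cdot 21 = 45 \cdot 6720000 = 302400000$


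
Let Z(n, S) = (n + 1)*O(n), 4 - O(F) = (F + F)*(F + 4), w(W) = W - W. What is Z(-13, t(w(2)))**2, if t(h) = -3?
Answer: 7617600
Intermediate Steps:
w(W) = 0
O(F) = 4 - 2*F*(4 + F) (O(F) = 4 - (F + F)*(F + 4) = 4 - 2*F*(4 + F))
Z(n, S) = (1 + n)*(4 - 8*n - 2*n**2) (Z(n, S) = (n + 1)*(4 - 8*n - 2*n**2) = (1 + n)*(4 - 8*n - 2*n**2))
Z(-13, t(w(2)))**2 = (-2*(1 - 13)*(-2 + (-13)**2 + 4*(-13)))**2 = (-2*(-12)*(-2 + 169 - 52))**2 = (-2*(-12)*115)**2 = 2760**2 = 7617600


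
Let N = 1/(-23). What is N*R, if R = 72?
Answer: -72/23 ≈ -3.1304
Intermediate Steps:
N = -1/23 ≈ -0.043478
N*R = -1/23*72 = -72/23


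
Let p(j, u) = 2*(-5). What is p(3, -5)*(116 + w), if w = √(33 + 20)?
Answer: -1160 - 10*√53 ≈ -1232.8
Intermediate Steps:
p(j, u) = -10
w = √53 ≈ 7.2801
p(3, -5)*(116 + w) = -10*(116 + √53) = -1160 - 10*√53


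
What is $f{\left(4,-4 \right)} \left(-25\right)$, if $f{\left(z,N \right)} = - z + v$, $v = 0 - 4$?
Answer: $200$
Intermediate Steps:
$v = -4$ ($v = 0 - 4 = -4$)
$f{\left(z,N \right)} = -4 - z$ ($f{\left(z,N \right)} = - z - 4 = -4 - z$)
$f{\left(4,-4 \right)} \left(-25\right) = \left(-4 - 4\right) \left(-25\right) = \left(-8\right) \left(-25\right) = 200$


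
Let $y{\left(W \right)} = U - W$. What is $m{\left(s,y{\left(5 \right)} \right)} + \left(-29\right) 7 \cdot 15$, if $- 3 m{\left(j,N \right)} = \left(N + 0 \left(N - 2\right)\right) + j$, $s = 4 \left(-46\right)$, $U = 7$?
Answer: $- \frac{8953}{3} \approx -2984.3$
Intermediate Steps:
$y{\left(W \right)} = 7 - W$
$s = -184$
$m{\left(j,N \right)} = - \frac{N}{3} - \frac{j}{3}$ ($m{\left(j,N \right)} = - \frac{\left(N + 0 \left(N - 2\right)\right) + j}{3} = - \frac{\left(N + 0 \left(-2 + N\right)\right) + j}{3} = - \frac{\left(N + 0\right) + j}{3} = - \frac{N + j}{3} = - \frac{N}{3} - \frac{j}{3}$)
$m{\left(s,y{\left(5 \right)} \right)} + \left(-29\right) 7 \cdot 15 = \left(- \frac{7 - 5}{3} - - \frac{184}{3}\right) + \left(-29\right) 7 \cdot 15 = \left(- \frac{7 - 5}{3} + \frac{184}{3}\right) - 3045 = \left(\left(- \frac{1}{3}\right) 2 + \frac{184}{3}\right) - 3045 = \left(- \frac{2}{3} + \frac{184}{3}\right) - 3045 = \frac{182}{3} - 3045 = - \frac{8953}{3}$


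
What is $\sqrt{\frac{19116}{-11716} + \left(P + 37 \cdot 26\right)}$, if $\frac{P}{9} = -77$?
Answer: $\frac{\sqrt{2293764338}}{2929} \approx 16.351$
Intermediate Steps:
$P = -693$ ($P = 9 \left(-77\right) = -693$)
$\sqrt{\frac{19116}{-11716} + \left(P + 37 \cdot 26\right)} = \sqrt{\frac{19116}{-11716} + \left(-693 + 37 \cdot 26\right)} = \sqrt{19116 \left(- \frac{1}{11716}\right) + \left(-693 + 962\right)} = \sqrt{- \frac{4779}{2929} + 269} = \sqrt{\frac{783122}{2929}} = \frac{\sqrt{2293764338}}{2929}$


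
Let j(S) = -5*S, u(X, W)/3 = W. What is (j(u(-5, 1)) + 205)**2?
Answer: 36100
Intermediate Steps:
u(X, W) = 3*W
(j(u(-5, 1)) + 205)**2 = (-15 + 205)**2 = 190**2 = 36100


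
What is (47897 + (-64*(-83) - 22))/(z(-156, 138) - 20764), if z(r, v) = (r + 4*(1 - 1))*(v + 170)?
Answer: -53187/68812 ≈ -0.77293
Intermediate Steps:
z(r, v) = r*(170 + v) (z(r, v) = (r + 4*0)*(170 + v) = (r + 0)*(170 + v) = r*(170 + v))
(47897 + (-64*(-83) - 22))/(z(-156, 138) - 20764) = (47897 + (-64*(-83) - 22))/(-156*(170 + 138) - 20764) = (47897 + (5312 - 22))/(-156*308 - 20764) = (47897 + 5290)/(-48048 - 20764) = 53187/(-68812) = 53187*(-1/68812) = -53187/68812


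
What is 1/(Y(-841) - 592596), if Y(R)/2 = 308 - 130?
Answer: -1/592240 ≈ -1.6885e-6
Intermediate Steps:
Y(R) = 356 (Y(R) = 2*(308 - 130) = 2*178 = 356)
1/(Y(-841) - 592596) = 1/(356 - 592596) = 1/(-592240) = -1/592240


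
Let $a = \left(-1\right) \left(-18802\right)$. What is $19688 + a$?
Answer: $38490$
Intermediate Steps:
$a = 18802$
$19688 + a = 19688 + 18802 = 38490$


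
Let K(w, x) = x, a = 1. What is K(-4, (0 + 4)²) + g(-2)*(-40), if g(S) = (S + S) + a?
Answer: 136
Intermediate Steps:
g(S) = 1 + 2*S (g(S) = (S + S) + 1 = 2*S + 1 = 1 + 2*S)
K(-4, (0 + 4)²) + g(-2)*(-40) = (0 + 4)² + (1 + 2*(-2))*(-40) = 4² + (1 - 4)*(-40) = 16 - 3*(-40) = 16 + 120 = 136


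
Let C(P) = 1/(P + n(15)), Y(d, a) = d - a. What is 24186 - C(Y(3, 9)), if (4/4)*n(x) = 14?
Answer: 193487/8 ≈ 24186.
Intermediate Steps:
n(x) = 14
C(P) = 1/(14 + P) (C(P) = 1/(P + 14) = 1/(14 + P))
24186 - C(Y(3, 9)) = 24186 - 1/(14 + (3 - 1*9)) = 24186 - 1/(14 + (3 - 9)) = 24186 - 1/(14 - 6) = 24186 - 1/8 = 24186 - 1*⅛ = 24186 - ⅛ = 193487/8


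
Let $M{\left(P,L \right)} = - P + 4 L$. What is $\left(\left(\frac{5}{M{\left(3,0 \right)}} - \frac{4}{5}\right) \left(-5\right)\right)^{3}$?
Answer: $\frac{50653}{27} \approx 1876.0$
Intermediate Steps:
$\left(\left(\frac{5}{M{\left(3,0 \right)}} - \frac{4}{5}\right) \left(-5\right)\right)^{3} = \left(\left(\frac{5}{\left(-1\right) 3 + 4 \cdot 0} - \frac{4}{5}\right) \left(-5\right)\right)^{3} = \left(\left(\frac{5}{-3 + 0} - \frac{4}{5}\right) \left(-5\right)\right)^{3} = \left(\left(\frac{5}{-3} - \frac{4}{5}\right) \left(-5\right)\right)^{3} = \left(\left(5 \left(- \frac{1}{3}\right) - \frac{4}{5}\right) \left(-5\right)\right)^{3} = \left(\left(- \frac{5}{3} - \frac{4}{5}\right) \left(-5\right)\right)^{3} = \left(\left(- \frac{37}{15}\right) \left(-5\right)\right)^{3} = \left(\frac{37}{3}\right)^{3} = \frac{50653}{27}$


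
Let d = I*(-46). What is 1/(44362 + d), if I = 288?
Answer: 1/31114 ≈ 3.2140e-5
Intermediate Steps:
d = -13248 (d = 288*(-46) = -13248)
1/(44362 + d) = 1/(44362 - 13248) = 1/31114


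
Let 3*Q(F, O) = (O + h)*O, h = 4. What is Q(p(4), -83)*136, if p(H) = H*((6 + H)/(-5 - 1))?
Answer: 891752/3 ≈ 2.9725e+5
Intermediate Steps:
p(H) = H*(-1 - H/6) (p(H) = H*((6 + H)/(-6)) = H*((6 + H)*(-⅙)) = H*(-1 - H/6))
Q(F, O) = O*(4 + O)/3 (Q(F, O) = ((O + 4)*O)/3 = ((4 + O)*O)/3 = (O*(4 + O))/3 = O*(4 + O)/3)
Q(p(4), -83)*136 = ((⅓)*(-83)*(4 - 83))*136 = ((⅓)*(-83)*(-79))*136 = (6557/3)*136 = 891752/3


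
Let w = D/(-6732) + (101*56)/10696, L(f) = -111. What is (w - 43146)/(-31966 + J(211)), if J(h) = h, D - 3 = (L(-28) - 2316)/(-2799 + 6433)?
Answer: 13440219403187/9891980590536 ≈ 1.3587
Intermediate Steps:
D = 8475/3634 (D = 3 + (-111 - 2316)/(-2799 + 6433) = 3 - 2427/3634 = 8475/3634 ≈ 2.3321)
w = 823084721/1557546936 (w = (8475/3634)/(-6732) + (101*56)/10696 = (8475/3634)*(-1/6732) + 5656*(1/10696) = -2825/8154696 + 101/191 = 823084721/1557546936 ≈ 0.52845)
(w - 43146)/(-31966 + J(211)) = (823084721/1557546936 - 43146)/(-31966 + 211) = -67201097015935/1557546936/(-31755) = -67201097015935/1557546936*(-1/31755) = 13440219403187/9891980590536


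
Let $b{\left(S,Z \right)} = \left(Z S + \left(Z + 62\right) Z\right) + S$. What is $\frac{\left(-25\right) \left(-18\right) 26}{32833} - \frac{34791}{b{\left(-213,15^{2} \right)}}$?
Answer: $- \frac{316660001}{179892007} \approx -1.7603$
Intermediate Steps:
$b{\left(S,Z \right)} = S + S Z + Z \left(62 + Z\right)$ ($b{\left(S,Z \right)} = \left(S Z + \left(62 + Z\right) Z\right) + S = \left(S Z + Z \left(62 + Z\right)\right) + S = S + S Z + Z \left(62 + Z\right)$)
$\frac{\left(-25\right) \left(-18\right) 26}{32833} - \frac{34791}{b{\left(-213,15^{2} \right)}} = \frac{\left(-25\right) \left(-18\right) 26}{32833} - \frac{34791}{-213 + \left(15^{2}\right)^{2} + 62 \cdot 15^{2} - 213 \cdot 15^{2}} = 450 \cdot 26 \cdot \frac{1}{32833} - \frac{34791}{-213 + 225^{2} + 62 \cdot 225 - 47925} = 11700 \cdot \frac{1}{32833} - \frac{34791}{-213 + 50625 + 13950 - 47925} = \frac{11700}{32833} - \frac{34791}{16437} = \frac{11700}{32833} - \frac{11597}{5479} = - \frac{316660001}{179892007}$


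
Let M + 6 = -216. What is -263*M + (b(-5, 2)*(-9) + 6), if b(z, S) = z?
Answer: 58437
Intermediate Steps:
M = -222 (M = -6 - 216 = -222)
-263*M + (b(-5, 2)*(-9) + 6) = -263*(-222) + (-5*(-9) + 6) = 58386 + (45 + 6) = 58386 + 51 = 58437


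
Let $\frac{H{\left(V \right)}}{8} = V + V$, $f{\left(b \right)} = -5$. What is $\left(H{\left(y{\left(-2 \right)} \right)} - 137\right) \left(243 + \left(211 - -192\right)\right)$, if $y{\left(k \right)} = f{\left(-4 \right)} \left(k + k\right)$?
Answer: $118218$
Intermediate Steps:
$y{\left(k \right)} = - 10 k$ ($y{\left(k \right)} = - 5 \left(k + k\right) = - 5 \cdot 2 k = - 10 k$)
$H{\left(V \right)} = 16 V$ ($H{\left(V \right)} = 8 \left(V + V\right) = 8 \cdot 2 V = 16 V$)
$\left(H{\left(y{\left(-2 \right)} \right)} - 137\right) \left(243 + \left(211 - -192\right)\right) = \left(16 \left(\left(-10\right) \left(-2\right)\right) - 137\right) \left(243 + \left(211 - -192\right)\right) = \left(16 \cdot 20 - 137\right) \left(243 + \left(211 + 192\right)\right) = \left(320 - 137\right) \left(243 + 403\right) = 183 \cdot 646 = 118218$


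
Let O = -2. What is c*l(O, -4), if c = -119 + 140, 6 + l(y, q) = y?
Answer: -168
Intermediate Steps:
l(y, q) = -6 + y
c = 21
c*l(O, -4) = 21*(-6 - 2) = 21*(-8) = -168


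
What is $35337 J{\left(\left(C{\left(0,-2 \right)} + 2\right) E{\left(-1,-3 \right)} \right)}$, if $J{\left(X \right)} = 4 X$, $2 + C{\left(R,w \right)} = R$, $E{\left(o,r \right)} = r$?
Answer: $0$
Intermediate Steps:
$C{\left(R,w \right)} = -2 + R$
$35337 J{\left(\left(C{\left(0,-2 \right)} + 2\right) E{\left(-1,-3 \right)} \right)} = 35337 \cdot 4 \left(\left(-2 + 0\right) + 2\right) \left(-3\right) = 35337 \cdot 4 \left(-2 + 2\right) \left(-3\right) = 35337 \cdot 4 \cdot 0 \left(-3\right) = 35337 \cdot 4 \cdot 0 = 35337 \cdot 0 = 0$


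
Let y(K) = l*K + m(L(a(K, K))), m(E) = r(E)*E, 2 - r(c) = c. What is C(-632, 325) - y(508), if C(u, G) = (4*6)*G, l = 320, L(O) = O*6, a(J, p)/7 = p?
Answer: 455027464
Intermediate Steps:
a(J, p) = 7*p
L(O) = 6*O
r(c) = 2 - c
C(u, G) = 24*G
m(E) = E*(2 - E) (m(E) = (2 - E)*E = E*(2 - E))
y(K) = 320*K + 42*K*(2 - 42*K) (y(K) = 320*K + (6*(7*K))*(2 - 6*7*K) = 320*K + (42*K)*(2 - 42*K) = 320*K + 42*K*(2 - 42*K))
C(-632, 325) - y(508) = 24*325 - 4*508*(101 - 441*508) = 7800 - 4*508*(101 - 224028) = 7800 - 4*508*(-223927) = 7800 - 1*(-455019664) = 7800 + 455019664 = 455027464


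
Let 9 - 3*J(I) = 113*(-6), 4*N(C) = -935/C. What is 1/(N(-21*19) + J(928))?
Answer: 1596/366419 ≈ 0.0043557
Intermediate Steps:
N(C) = -935/(4*C) (N(C) = (-935/C)/4 = -935/(4*C))
J(I) = 229 (J(I) = 3 - 113*(-6)/3 = 3 - ⅓*(-678) = 3 + 226 = 229)
1/(N(-21*19) + J(928)) = 1/(-935/(4*((-21*19))) + 229) = 1/(-935/4/(-399) + 229) = 1/(-935/4*(-1/399) + 229) = 1/(935/1596 + 229) = 1/(366419/1596) = 1596/366419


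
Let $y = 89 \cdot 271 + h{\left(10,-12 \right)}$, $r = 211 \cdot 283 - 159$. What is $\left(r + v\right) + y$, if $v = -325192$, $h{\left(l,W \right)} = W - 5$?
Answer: $-241536$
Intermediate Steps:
$h{\left(l,W \right)} = -5 + W$ ($h{\left(l,W \right)} = W - 5 = -5 + W$)
$r = 59554$ ($r = 59713 - 159 = 59554$)
$y = 24102$ ($y = 89 \cdot 271 - 17 = 24119 - 17 = 24102$)
$\left(r + v\right) + y = \left(59554 - 325192\right) + 24102 = -265638 + 24102 = -241536$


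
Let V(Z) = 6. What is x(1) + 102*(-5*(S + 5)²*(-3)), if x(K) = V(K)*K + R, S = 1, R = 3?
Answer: 55089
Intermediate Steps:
x(K) = 3 + 6*K (x(K) = 6*K + 3 = 3 + 6*K)
x(1) + 102*(-5*(S + 5)²*(-3)) = (3 + 6*1) + 102*(-5*(1 + 5)²*(-3)) = (3 + 6) + 102*(-5*6²*(-3)) = 9 + 102*(-5*36*(-3)) = 9 + 102*(-180*(-3)) = 9 + 102*540 = 9 + 55080 = 55089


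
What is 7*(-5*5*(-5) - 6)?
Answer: 833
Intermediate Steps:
7*(-5*5*(-5) - 6) = 7*(-25*(-5) - 6) = 7*(125 - 6) = 7*119 = 833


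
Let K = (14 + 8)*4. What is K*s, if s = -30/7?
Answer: -2640/7 ≈ -377.14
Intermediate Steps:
s = -30/7 (s = -30*1/7 = -30/7 ≈ -4.2857)
K = 88 (K = 22*4 = 88)
K*s = 88*(-30/7) = -2640/7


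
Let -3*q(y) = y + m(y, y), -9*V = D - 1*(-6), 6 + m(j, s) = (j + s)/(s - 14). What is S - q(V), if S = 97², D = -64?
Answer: 4318538/459 ≈ 9408.6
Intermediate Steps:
m(j, s) = -6 + (j + s)/(-14 + s) (m(j, s) = -6 + (j + s)/(s - 14) = -6 + (j + s)/(-14 + s))
V = 58/9 (V = -(-64 - 1*(-6))/9 = -(-64 + 6)/9 = -⅑*(-58) = 58/9 ≈ 6.4444)
S = 9409
q(y) = -y/3 - (84 - 4*y)/(3*(-14 + y)) (q(y) = -(y + (84 + y - 5*y)/(-14 + y))/3 = -(y + (84 - 4*y)/(-14 + y))/3 = -y/3 - (84 - 4*y)/(3*(-14 + y)))
S - q(V) = 9409 - (-84 - (58/9)² + 18*(58/9))/(3*(-14 + 58/9)) = 9409 - (-84 - 1*3364/81 + 116)/(3*(-68/9)) = 9409 - (-9)*(-84 - 3364/81 + 116)/(3*68) = 9409 - (-9)*(-772)/(3*68*81) = 9409 - 1*193/459 = 9409 - 193/459 = 4318538/459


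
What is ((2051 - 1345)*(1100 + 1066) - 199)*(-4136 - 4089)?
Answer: -12576000325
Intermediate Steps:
((2051 - 1345)*(1100 + 1066) - 199)*(-4136 - 4089) = (706*2166 - 199)*(-8225) = (1529196 - 199)*(-8225) = 1528997*(-8225) = -12576000325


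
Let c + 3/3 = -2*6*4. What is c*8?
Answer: -392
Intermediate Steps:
c = -49 (c = -1 - 2*6*4 = -1 - 12*4 = -1 - 48 = -49)
c*8 = -49*8 = -392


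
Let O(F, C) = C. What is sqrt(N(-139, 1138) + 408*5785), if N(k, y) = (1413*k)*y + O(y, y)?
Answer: 2*I*sqrt(55287437) ≈ 14871.0*I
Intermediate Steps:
N(k, y) = y + 1413*k*y (N(k, y) = (1413*k)*y + y = 1413*k*y + y = y + 1413*k*y)
sqrt(N(-139, 1138) + 408*5785) = sqrt(1138*(1 + 1413*(-139)) + 408*5785) = sqrt(1138*(1 - 196407) + 2360280) = sqrt(1138*(-196406) + 2360280) = sqrt(-223510028 + 2360280) = sqrt(-221149748) = 2*I*sqrt(55287437)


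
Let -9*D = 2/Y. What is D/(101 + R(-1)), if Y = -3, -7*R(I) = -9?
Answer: 7/9666 ≈ 0.00072419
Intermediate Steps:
R(I) = 9/7 (R(I) = -1/7*(-9) = 9/7)
D = 2/27 (D = -2/(9*(-3)) = -2*(-1)/(9*3) = -1/9*(-2/3) = 2/27 ≈ 0.074074)
D/(101 + R(-1)) = 2/(27*(101 + 9/7)) = 2/(27*(716/7)) = (2/27)*(7/716) = 7/9666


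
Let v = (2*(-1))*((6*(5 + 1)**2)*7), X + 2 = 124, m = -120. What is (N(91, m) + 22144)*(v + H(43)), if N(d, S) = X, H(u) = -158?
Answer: -70850412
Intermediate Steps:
X = 122 (X = -2 + 124 = 122)
N(d, S) = 122
v = -3024 (v = -2*6*6**2*7 = -2*6*36*7 = -432*7 = -2*1512 = -3024)
(N(91, m) + 22144)*(v + H(43)) = (122 + 22144)*(-3024 - 158) = 22266*(-3182) = -70850412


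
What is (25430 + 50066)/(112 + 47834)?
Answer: 37748/23973 ≈ 1.5746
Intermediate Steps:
(25430 + 50066)/(112 + 47834) = 75496/47946 = 75496*(1/47946) = 37748/23973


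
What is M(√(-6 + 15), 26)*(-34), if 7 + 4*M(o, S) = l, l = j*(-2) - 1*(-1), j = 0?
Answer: 51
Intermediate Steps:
l = 1 (l = 0*(-2) - 1*(-1) = 0 + 1 = 1)
M(o, S) = -3/2 (M(o, S) = -7/4 + (¼)*1 = -7/4 + ¼ = -3/2)
M(√(-6 + 15), 26)*(-34) = -3/2*(-34) = 51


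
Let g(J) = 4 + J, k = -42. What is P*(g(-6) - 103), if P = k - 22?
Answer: 6720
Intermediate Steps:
P = -64 (P = -42 - 22 = -64)
P*(g(-6) - 103) = -64*((4 - 6) - 103) = -64*(-2 - 103) = -64*(-105) = 6720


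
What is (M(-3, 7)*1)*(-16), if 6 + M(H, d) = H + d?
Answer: 32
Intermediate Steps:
M(H, d) = -6 + H + d (M(H, d) = -6 + (H + d) = -6 + H + d)
(M(-3, 7)*1)*(-16) = ((-6 - 3 + 7)*1)*(-16) = -2*1*(-16) = -2*(-16) = 32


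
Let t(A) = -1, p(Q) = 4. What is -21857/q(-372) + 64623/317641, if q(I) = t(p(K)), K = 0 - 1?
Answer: 6942743960/317641 ≈ 21857.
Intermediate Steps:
K = -1
q(I) = -1
-21857/q(-372) + 64623/317641 = -21857/(-1) + 64623/317641 = -21857*(-1) + 64623*(1/317641) = 21857 + 64623/317641 = 6942743960/317641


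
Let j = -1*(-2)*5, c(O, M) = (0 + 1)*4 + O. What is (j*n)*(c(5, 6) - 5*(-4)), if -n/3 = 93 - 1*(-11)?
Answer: -90480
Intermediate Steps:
c(O, M) = 4 + O (c(O, M) = 1*4 + O = 4 + O)
n = -312 (n = -3*(93 - 1*(-11)) = -3*(93 + 11) = -3*104 = -312)
j = 10 (j = 2*5 = 10)
(j*n)*(c(5, 6) - 5*(-4)) = (10*(-312))*((4 + 5) - 5*(-4)) = -3120*(9 + 20) = -3120*29 = -90480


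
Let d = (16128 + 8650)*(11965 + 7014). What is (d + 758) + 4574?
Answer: 470266994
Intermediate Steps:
d = 470261662 (d = 24778*18979 = 470261662)
(d + 758) + 4574 = (470261662 + 758) + 4574 = 470262420 + 4574 = 470266994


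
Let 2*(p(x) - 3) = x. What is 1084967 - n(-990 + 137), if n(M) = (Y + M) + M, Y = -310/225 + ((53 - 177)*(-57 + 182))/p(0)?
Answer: 49132847/45 ≈ 1.0918e+6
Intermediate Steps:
p(x) = 3 + x/2
Y = -232562/45 (Y = -310/225 + ((53 - 177)*(-57 + 182))/(3 + (½)*0) = -310*1/225 + (-124*125)/(3 + 0) = -62/45 - 15500/3 = -232562/45 ≈ -5168.0)
n(M) = -232562/45 + 2*M (n(M) = (-232562/45 + M) + M = -232562/45 + 2*M)
1084967 - n(-990 + 137) = 1084967 - (-232562/45 + 2*(-990 + 137)) = 1084967 - (-232562/45 + 2*(-853)) = 1084967 - (-232562/45 - 1706) = 1084967 - 1*(-309332/45) = 1084967 + 309332/45 = 49132847/45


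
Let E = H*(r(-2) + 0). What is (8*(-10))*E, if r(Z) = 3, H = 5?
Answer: -1200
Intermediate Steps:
E = 15 (E = 5*(3 + 0) = 5*3 = 15)
(8*(-10))*E = (8*(-10))*15 = -80*15 = -1200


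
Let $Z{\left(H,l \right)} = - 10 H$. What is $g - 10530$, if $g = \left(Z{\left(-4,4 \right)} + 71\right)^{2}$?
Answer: $1791$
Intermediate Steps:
$g = 12321$ ($g = \left(\left(-10\right) \left(-4\right) + 71\right)^{2} = \left(40 + 71\right)^{2} = 111^{2} = 12321$)
$g - 10530 = 12321 - 10530 = 1791$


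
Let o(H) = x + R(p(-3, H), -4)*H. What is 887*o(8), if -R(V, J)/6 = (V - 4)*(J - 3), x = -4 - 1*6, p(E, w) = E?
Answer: -2095094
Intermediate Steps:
x = -10 (x = -4 - 6 = -10)
R(V, J) = -6*(-4 + V)*(-3 + J) (R(V, J) = -6*(V - 4)*(J - 3) = -6*(-4 + V)*(-3 + J))
o(H) = -10 - 294*H (o(H) = -10 + (-72 + 18*(-3) + 24*(-4) - 6*(-4)*(-3))*H = -10 + (-72 - 54 - 96 - 72)*H = -10 - 294*H)
887*o(8) = 887*(-10 - 294*8) = 887*(-10 - 2352) = 887*(-2362) = -2095094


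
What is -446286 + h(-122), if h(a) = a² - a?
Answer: -431280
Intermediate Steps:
-446286 + h(-122) = -446286 - 122*(-1 - 122) = -446286 - 122*(-123) = -446286 + 15006 = -431280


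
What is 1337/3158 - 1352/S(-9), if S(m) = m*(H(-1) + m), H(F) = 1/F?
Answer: -2074643/142110 ≈ -14.599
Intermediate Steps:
H(F) = 1/F
S(m) = m*(-1 + m) (S(m) = m*(1/(-1) + m) = m*(-1 + m))
1337/3158 - 1352/S(-9) = 1337/3158 - 1352*(-1/(9*(-1 - 9))) = 1337*(1/3158) - 1352/((-9*(-10))) = 1337/3158 - 1352/90 = 1337/3158 - 1352*1/90 = 1337/3158 - 676/45 = -2074643/142110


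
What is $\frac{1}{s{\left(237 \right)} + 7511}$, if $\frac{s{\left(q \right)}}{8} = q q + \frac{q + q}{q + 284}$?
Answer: $\frac{521}{238029415} \approx 2.1888 \cdot 10^{-6}$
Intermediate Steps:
$s{\left(q \right)} = 8 q^{2} + \frac{16 q}{284 + q}$ ($s{\left(q \right)} = 8 \left(q q + \frac{q + q}{q + 284}\right) = 8 \left(q^{2} + \frac{2 q}{284 + q}\right) = 8 q^{2} + \frac{16 q}{284 + q}$)
$\frac{1}{s{\left(237 \right)} + 7511} = \frac{1}{8 \cdot 237 \frac{1}{284 + 237} \left(2 + 237^{2} + 284 \cdot 237\right) + 7511} = \frac{1}{8 \cdot 237 \cdot \frac{1}{521} \left(2 + 56169 + 67308\right) + 7511} = \frac{1}{8 \cdot 237 \cdot \frac{1}{521} \cdot 123479 + 7511} = \frac{1}{\frac{234116184}{521} + 7511} = \frac{1}{\frac{238029415}{521}} = \frac{521}{238029415}$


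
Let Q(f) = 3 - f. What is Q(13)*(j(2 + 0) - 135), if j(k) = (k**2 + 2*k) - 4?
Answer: 1310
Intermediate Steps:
j(k) = -4 + k**2 + 2*k
Q(13)*(j(2 + 0) - 135) = (3 - 1*13)*((-4 + (2 + 0)**2 + 2*(2 + 0)) - 135) = (3 - 13)*((-4 + 2**2 + 2*2) - 135) = -10*((-4 + 4 + 4) - 135) = -10*(4 - 135) = -10*(-131) = 1310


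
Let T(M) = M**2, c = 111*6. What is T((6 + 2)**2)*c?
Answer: 2727936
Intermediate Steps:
c = 666
T((6 + 2)**2)*c = ((6 + 2)**2)**2*666 = (8**2)**2*666 = 64**2*666 = 4096*666 = 2727936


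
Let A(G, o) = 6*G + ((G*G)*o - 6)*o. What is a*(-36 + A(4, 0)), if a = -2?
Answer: 24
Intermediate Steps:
A(G, o) = 6*G + o*(-6 + o*G²) (A(G, o) = 6*G + (G²*o - 6)*o = 6*G + (o*G² - 6)*o = 6*G + (-6 + o*G²)*o = 6*G + o*(-6 + o*G²))
a*(-36 + A(4, 0)) = -2*(-36 + (-6*0 + 6*4 + 4²*0²)) = -2*(-36 + (0 + 24 + 16*0)) = -2*(-36 + (0 + 24 + 0)) = -2*(-36 + 24) = -2*(-12) = 24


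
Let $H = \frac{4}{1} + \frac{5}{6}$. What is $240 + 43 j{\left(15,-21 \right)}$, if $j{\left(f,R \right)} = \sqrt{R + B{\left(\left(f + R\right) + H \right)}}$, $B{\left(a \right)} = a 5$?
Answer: $240 + \frac{43 i \sqrt{966}}{6} \approx 240.0 + 222.74 i$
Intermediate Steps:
$H = \frac{29}{6}$ ($H = 4 \cdot 1 + 5 \cdot \frac{1}{6} = 4 + \frac{5}{6} = \frac{29}{6} \approx 4.8333$)
$B{\left(a \right)} = 5 a$
$j{\left(f,R \right)} = \sqrt{\frac{145}{6} + 5 f + 6 R}$ ($j{\left(f,R \right)} = \sqrt{R + 5 \left(\left(f + R\right) + \frac{29}{6}\right)} = \sqrt{R + 5 \left(\left(R + f\right) + \frac{29}{6}\right)} = \sqrt{R + 5 \left(\frac{29}{6} + R + f\right)} = \sqrt{R + \left(\frac{145}{6} + 5 R + 5 f\right)} = \sqrt{\frac{145}{6} + 5 f + 6 R}$)
$240 + 43 j{\left(15,-21 \right)} = 240 + 43 \frac{\sqrt{870 + 180 \cdot 15 + 216 \left(-21\right)}}{6} = 240 + 43 \frac{\sqrt{870 + 2700 - 4536}}{6} = 240 + 43 \frac{\sqrt{-966}}{6} = 240 + 43 \frac{i \sqrt{966}}{6} = 240 + \frac{43 i \sqrt{966}}{6}$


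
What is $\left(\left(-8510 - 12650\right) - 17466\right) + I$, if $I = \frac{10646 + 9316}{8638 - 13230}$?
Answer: $- \frac{88695277}{2296} \approx -38630.0$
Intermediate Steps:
$I = - \frac{9981}{2296}$ ($I = \frac{19962}{-4592} = 19962 \left(- \frac{1}{4592}\right) = - \frac{9981}{2296} \approx -4.3471$)
$\left(\left(-8510 - 12650\right) - 17466\right) + I = \left(\left(-8510 - 12650\right) - 17466\right) - \frac{9981}{2296} = \left(-21160 - 17466\right) - \frac{9981}{2296} = -38626 - \frac{9981}{2296} = - \frac{88695277}{2296}$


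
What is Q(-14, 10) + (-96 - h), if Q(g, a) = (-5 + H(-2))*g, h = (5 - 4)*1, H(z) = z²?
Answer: -83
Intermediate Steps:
h = 1 (h = 1*1 = 1)
Q(g, a) = -g (Q(g, a) = (-5 + (-2)²)*g = (-5 + 4)*g = -g)
Q(-14, 10) + (-96 - h) = -1*(-14) + (-96 - 1*1) = 14 + (-96 - 1) = 14 - 97 = -83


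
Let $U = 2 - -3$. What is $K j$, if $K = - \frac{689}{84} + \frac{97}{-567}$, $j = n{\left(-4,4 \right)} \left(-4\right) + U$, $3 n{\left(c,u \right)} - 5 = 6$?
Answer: $\frac{78677}{972} \approx 80.943$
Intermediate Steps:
$n{\left(c,u \right)} = \frac{11}{3}$ ($n{\left(c,u \right)} = \frac{5}{3} + \frac{1}{3} \cdot 6 = \frac{5}{3} + 2 = \frac{11}{3}$)
$U = 5$ ($U = 2 + 3 = 5$)
$j = - \frac{29}{3}$ ($j = \frac{11}{3} \left(-4\right) + 5 = - \frac{44}{3} + 5 = - \frac{29}{3} \approx -9.6667$)
$K = - \frac{2713}{324}$ ($K = \left(-689\right) \frac{1}{84} + 97 \left(- \frac{1}{567}\right) = - \frac{689}{84} - \frac{97}{567} = - \frac{2713}{324} \approx -8.3735$)
$K j = \left(- \frac{2713}{324}\right) \left(- \frac{29}{3}\right) = \frac{78677}{972}$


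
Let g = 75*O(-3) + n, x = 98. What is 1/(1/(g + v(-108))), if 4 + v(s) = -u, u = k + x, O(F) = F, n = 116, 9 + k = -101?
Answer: -101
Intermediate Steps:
k = -110 (k = -9 - 101 = -110)
g = -109 (g = 75*(-3) + 116 = -225 + 116 = -109)
u = -12 (u = -110 + 98 = -12)
v(s) = 8 (v(s) = -4 - 1*(-12) = -4 + 12 = 8)
1/(1/(g + v(-108))) = 1/(1/(-109 + 8)) = 1/(1/(-101)) = 1/(-1/101) = -101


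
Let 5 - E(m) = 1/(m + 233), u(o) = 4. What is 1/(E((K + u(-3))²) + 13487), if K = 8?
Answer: 377/5086483 ≈ 7.4118e-5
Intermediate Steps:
E(m) = 5 - 1/(233 + m) (E(m) = 5 - 1/(m + 233) = 5 - 1/(233 + m))
1/(E((K + u(-3))²) + 13487) = 1/((1164 + 5*(8 + 4)²)/(233 + (8 + 4)²) + 13487) = 1/((1164 + 5*12²)/(233 + 12²) + 13487) = 1/((1164 + 5*144)/(233 + 144) + 13487) = 1/((1164 + 720)/377 + 13487) = 1/((1/377)*1884 + 13487) = 1/(1884/377 + 13487) = 1/(5086483/377) = 377/5086483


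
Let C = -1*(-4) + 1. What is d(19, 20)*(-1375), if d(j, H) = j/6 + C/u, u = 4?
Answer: -72875/12 ≈ -6072.9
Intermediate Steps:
C = 5 (C = 4 + 1 = 5)
d(j, H) = 5/4 + j/6 (d(j, H) = j/6 + 5/4 = 5/4 + j/6)
d(19, 20)*(-1375) = (5/4 + (⅙)*19)*(-1375) = (5/4 + 19/6)*(-1375) = (53/12)*(-1375) = -72875/12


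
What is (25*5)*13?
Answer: 1625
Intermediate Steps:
(25*5)*13 = 125*13 = 1625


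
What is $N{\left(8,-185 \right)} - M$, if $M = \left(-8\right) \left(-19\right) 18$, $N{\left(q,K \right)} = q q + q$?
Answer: $-2664$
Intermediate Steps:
$N{\left(q,K \right)} = q + q^{2}$ ($N{\left(q,K \right)} = q^{2} + q = q + q^{2}$)
$M = 2736$ ($M = 152 \cdot 18 = 2736$)
$N{\left(8,-185 \right)} - M = 8 \left(1 + 8\right) - 2736 = 8 \cdot 9 - 2736 = 72 - 2736 = -2664$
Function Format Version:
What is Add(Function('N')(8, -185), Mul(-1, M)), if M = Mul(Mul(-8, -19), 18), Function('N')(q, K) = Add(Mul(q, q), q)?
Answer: -2664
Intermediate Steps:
Function('N')(q, K) = Add(q, Pow(q, 2)) (Function('N')(q, K) = Add(Pow(q, 2), q) = Add(q, Pow(q, 2)))
M = 2736 (M = Mul(152, 18) = 2736)
Add(Function('N')(8, -185), Mul(-1, M)) = Add(Mul(8, Add(1, 8)), Mul(-1, 2736)) = Add(Mul(8, 9), -2736) = Add(72, -2736) = -2664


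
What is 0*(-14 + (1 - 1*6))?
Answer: 0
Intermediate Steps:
0*(-14 + (1 - 1*6)) = 0*(-14 + (1 - 6)) = 0*(-14 - 5) = 0*(-19) = 0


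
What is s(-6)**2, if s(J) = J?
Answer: 36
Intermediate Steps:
s(-6)**2 = (-6)**2 = 36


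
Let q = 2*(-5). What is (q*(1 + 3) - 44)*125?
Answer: -10500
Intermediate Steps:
q = -10
(q*(1 + 3) - 44)*125 = (-10*(1 + 3) - 44)*125 = (-10*4 - 44)*125 = (-40 - 44)*125 = -84*125 = -10500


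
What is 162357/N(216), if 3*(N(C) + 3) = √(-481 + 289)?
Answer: -112401/7 - 99912*I*√3/7 ≈ -16057.0 - 24722.0*I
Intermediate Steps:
N(C) = -3 + 8*I*√3/3 (N(C) = -3 + √(-481 + 289)/3 = -3 + √(-192)/3 = -3 + (8*I*√3)/3 = -3 + 8*I*√3/3)
162357/N(216) = 162357/(-3 + 8*I*√3/3)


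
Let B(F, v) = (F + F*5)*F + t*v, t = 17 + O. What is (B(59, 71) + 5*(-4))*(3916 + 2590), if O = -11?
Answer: 138525752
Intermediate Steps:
t = 6 (t = 17 - 11 = 6)
B(F, v) = 6*v + 6*F**2 (B(F, v) = (F + F*5)*F + 6*v = (F + 5*F)*F + 6*v = (6*F)*F + 6*v = 6*F**2 + 6*v = 6*v + 6*F**2)
(B(59, 71) + 5*(-4))*(3916 + 2590) = ((6*71 + 6*59**2) + 5*(-4))*(3916 + 2590) = ((426 + 6*3481) - 20)*6506 = ((426 + 20886) - 20)*6506 = (21312 - 20)*6506 = 21292*6506 = 138525752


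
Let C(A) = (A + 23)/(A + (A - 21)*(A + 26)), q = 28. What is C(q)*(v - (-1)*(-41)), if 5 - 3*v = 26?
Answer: -1224/203 ≈ -6.0296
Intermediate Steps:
v = -7 (v = 5/3 - ⅓*26 = 5/3 - 26/3 = -7)
C(A) = (23 + A)/(A + (-21 + A)*(26 + A))
C(q)*(v - (-1)*(-41)) = ((23 + 28)/(-546 + 28² + 6*28))*(-7 - (-1)*(-41)) = (51/(-546 + 784 + 168))*(-7 - 1*41) = (51/406)*(-7 - 41) = ((1/406)*51)*(-48) = (51/406)*(-48) = -1224/203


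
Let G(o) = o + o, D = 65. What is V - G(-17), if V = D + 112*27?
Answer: 3123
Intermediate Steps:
G(o) = 2*o
V = 3089 (V = 65 + 112*27 = 65 + 3024 = 3089)
V - G(-17) = 3089 - 2*(-17) = 3089 - 1*(-34) = 3089 + 34 = 3123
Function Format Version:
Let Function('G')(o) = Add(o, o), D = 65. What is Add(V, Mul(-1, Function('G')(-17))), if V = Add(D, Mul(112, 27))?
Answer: 3123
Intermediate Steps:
Function('G')(o) = Mul(2, o)
V = 3089 (V = Add(65, Mul(112, 27)) = Add(65, 3024) = 3089)
Add(V, Mul(-1, Function('G')(-17))) = Add(3089, Mul(-1, Mul(2, -17))) = Add(3089, Mul(-1, -34)) = Add(3089, 34) = 3123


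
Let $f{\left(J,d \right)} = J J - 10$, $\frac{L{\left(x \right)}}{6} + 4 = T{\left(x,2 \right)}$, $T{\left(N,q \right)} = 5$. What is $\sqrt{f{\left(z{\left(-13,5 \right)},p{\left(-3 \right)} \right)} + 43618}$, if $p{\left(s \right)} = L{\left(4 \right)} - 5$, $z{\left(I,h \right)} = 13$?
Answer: $\sqrt{43777} \approx 209.23$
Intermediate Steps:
$L{\left(x \right)} = 6$ ($L{\left(x \right)} = -24 + 6 \cdot 5 = -24 + 30 = 6$)
$p{\left(s \right)} = 1$ ($p{\left(s \right)} = 6 - 5 = 1$)
$f{\left(J,d \right)} = -10 + J^{2}$ ($f{\left(J,d \right)} = J^{2} - 10 = -10 + J^{2}$)
$\sqrt{f{\left(z{\left(-13,5 \right)},p{\left(-3 \right)} \right)} + 43618} = \sqrt{\left(-10 + 13^{2}\right) + 43618} = \sqrt{\left(-10 + 169\right) + 43618} = \sqrt{159 + 43618} = \sqrt{43777}$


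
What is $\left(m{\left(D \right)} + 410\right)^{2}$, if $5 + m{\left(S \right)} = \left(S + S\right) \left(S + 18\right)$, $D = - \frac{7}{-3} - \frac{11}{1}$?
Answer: $\frac{4791721}{81} \approx 59157.0$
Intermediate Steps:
$D = - \frac{26}{3}$ ($D = \left(-7\right) \left(- \frac{1}{3}\right) - 11 = \frac{7}{3} - 11 = - \frac{26}{3} \approx -8.6667$)
$m{\left(S \right)} = -5 + 2 S \left(18 + S\right)$ ($m{\left(S \right)} = -5 + \left(S + S\right) \left(S + 18\right) = -5 + 2 S \left(18 + S\right)$)
$\left(m{\left(D \right)} + 410\right)^{2} = \left(\left(-5 + 2 \left(- \frac{26}{3}\right)^{2} + 36 \left(- \frac{26}{3}\right)\right) + 410\right)^{2} = \left(\left(-5 + 2 \cdot \frac{676}{9} - 312\right) + 410\right)^{2} = \left(\left(-5 + \frac{1352}{9} - 312\right) + 410\right)^{2} = \left(- \frac{1501}{9} + 410\right)^{2} = \left(\frac{2189}{9}\right)^{2} = \frac{4791721}{81}$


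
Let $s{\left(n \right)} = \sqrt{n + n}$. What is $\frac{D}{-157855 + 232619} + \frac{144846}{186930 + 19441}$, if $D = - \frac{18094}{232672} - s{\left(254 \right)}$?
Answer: $\frac{10411831920307}{14834398944704} - \frac{\sqrt{127}}{37382} \approx 0.70157$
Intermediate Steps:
$s{\left(n \right)} = \sqrt{2} \sqrt{n}$ ($s{\left(n \right)} = \sqrt{2 n} = \sqrt{2} \sqrt{n}$)
$D = - \frac{9047}{116336} - 2 \sqrt{127}$ ($D = - \frac{18094}{232672} - \sqrt{2} \sqrt{254} = \left(-18094\right) \frac{1}{232672} - 2 \sqrt{127} = - \frac{9047}{116336} - 2 \sqrt{127} \approx -22.617$)
$\frac{D}{-157855 + 232619} + \frac{144846}{186930 + 19441} = \frac{- \frac{9047}{116336} - 2 \sqrt{127}}{-157855 + 232619} + \frac{144846}{186930 + 19441} = \frac{- \frac{9047}{116336} - 2 \sqrt{127}}{74764} + \frac{144846}{206371} = \left(- \frac{9047}{116336} - 2 \sqrt{127}\right) \frac{1}{74764} + 144846 \cdot \frac{1}{206371} = \left(- \frac{9047}{8697744704} - \frac{\sqrt{127}}{37382}\right) + \frac{144846}{206371} = \frac{10411831920307}{14834398944704} - \frac{\sqrt{127}}{37382}$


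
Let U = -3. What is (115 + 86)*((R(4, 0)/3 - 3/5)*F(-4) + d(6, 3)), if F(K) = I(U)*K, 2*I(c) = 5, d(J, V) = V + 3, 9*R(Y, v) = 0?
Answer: 2412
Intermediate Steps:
R(Y, v) = 0 (R(Y, v) = (⅑)*0 = 0)
d(J, V) = 3 + V
I(c) = 5/2 (I(c) = (½)*5 = 5/2)
F(K) = 5*K/2
(115 + 86)*((R(4, 0)/3 - 3/5)*F(-4) + d(6, 3)) = (115 + 86)*((0/3 - 3/5)*((5/2)*(-4)) + (3 + 3)) = 201*((0*(⅓) - 3*⅕)*(-10) + 6) = 201*((0 - ⅗)*(-10) + 6) = 201*(-⅗*(-10) + 6) = 201*(6 + 6) = 201*12 = 2412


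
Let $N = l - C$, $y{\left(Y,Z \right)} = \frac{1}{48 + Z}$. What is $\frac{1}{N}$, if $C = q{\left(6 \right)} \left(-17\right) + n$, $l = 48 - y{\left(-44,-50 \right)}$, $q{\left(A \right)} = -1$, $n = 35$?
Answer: $- \frac{2}{7} \approx -0.28571$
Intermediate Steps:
$l = \frac{97}{2}$ ($l = 48 - \frac{1}{48 - 50} = 48 - \frac{1}{-2} = 48 - - \frac{1}{2} = 48 + \frac{1}{2} = \frac{97}{2} \approx 48.5$)
$C = 52$ ($C = \left(-1\right) \left(-17\right) + 35 = 17 + 35 = 52$)
$N = - \frac{7}{2}$ ($N = \frac{97}{2} - 52 = - \frac{7}{2} \approx -3.5$)
$\frac{1}{N} = \frac{1}{- \frac{7}{2}} = - \frac{2}{7}$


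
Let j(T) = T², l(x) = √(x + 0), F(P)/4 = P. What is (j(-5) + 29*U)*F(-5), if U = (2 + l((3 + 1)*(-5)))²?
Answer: 8780 - 4640*I*√5 ≈ 8780.0 - 10375.0*I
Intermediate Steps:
F(P) = 4*P
l(x) = √x
U = (2 + 2*I*√5)² (U = (2 + √((3 + 1)*(-5)))² = (2 + √(4*(-5)))² = (2 + √(-20))² = (2 + 2*I*√5)² ≈ -16.0 + 17.889*I)
(j(-5) + 29*U)*F(-5) = ((-5)² + 29*(-16 + 8*I*√5))*(4*(-5)) = (25 + (-464 + 232*I*√5))*(-20) = (-439 + 232*I*√5)*(-20) = 8780 - 4640*I*√5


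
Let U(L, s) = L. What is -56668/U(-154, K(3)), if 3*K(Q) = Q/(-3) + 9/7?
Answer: 28334/77 ≈ 367.97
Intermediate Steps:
K(Q) = 3/7 - Q/9 (K(Q) = (Q/(-3) + 9/7)/3 = (Q*(-⅓) + 9*(⅐))/3 = (-Q/3 + 9/7)/3 = (9/7 - Q/3)/3 = 3/7 - Q/9)
-56668/U(-154, K(3)) = -56668/(-154) = -56668*(-1/154) = 28334/77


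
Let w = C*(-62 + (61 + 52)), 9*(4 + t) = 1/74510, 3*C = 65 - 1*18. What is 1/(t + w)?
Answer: 670590/533119051 ≈ 0.0012579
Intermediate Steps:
C = 47/3 (C = (65 - 1*18)/3 = (65 - 18)/3 = (⅓)*47 = 47/3 ≈ 15.667)
t = -2682359/670590 (t = -4 + (⅑)/74510 = -4 + (⅑)*(1/74510) = -4 + 1/670590 = -2682359/670590 ≈ -4.0000)
w = 799 (w = 47*(-62 + (61 + 52))/3 = 47*(-62 + 113)/3 = (47/3)*51 = 799)
1/(t + w) = 1/(-2682359/670590 + 799) = 1/(533119051/670590) = 670590/533119051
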